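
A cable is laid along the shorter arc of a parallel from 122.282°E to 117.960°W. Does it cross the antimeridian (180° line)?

Yes

Naïve |-117.960 − 122.282| = 240.242° > 180°, so the shorter arc goes the other way round — across 180°.
Signed shortest Δλ = ((-117.960 − 122.282 + 180) mod 360) − 180 = 119.758°.
Going east by 119.758° from +122.282° passes through 180° before reaching -117.960°.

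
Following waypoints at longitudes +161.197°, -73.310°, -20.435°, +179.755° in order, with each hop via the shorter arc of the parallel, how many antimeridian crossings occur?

2

Leg 1: +161.197° → -73.310°, shortest Δλ = 125.493° (east) — crosses 180°.
Leg 2: -73.310° → -20.435°, shortest Δλ = 52.875° (east) — does not cross 180°.
Leg 3: -20.435° → +179.755°, shortest Δλ = -159.81° (west) — crosses 180°.
Total crossings: 2.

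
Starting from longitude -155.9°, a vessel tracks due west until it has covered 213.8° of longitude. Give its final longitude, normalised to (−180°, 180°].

Start at -155.9°; shift −213.8° → -369.7°.
-369.7° lies outside (−180°, 180°]; add 360° → -9.7°.

-9.7°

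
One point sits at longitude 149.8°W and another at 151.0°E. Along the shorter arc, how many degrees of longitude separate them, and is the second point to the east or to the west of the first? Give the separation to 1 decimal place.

59.2° west

Raw difference: 151.0 − -149.8 = 300.8°.
Normalise into (−180°, 180°]: 300.8° − 360° = -59.2°.
Negative ⇒ the second point lies to the west; separation 59.2°.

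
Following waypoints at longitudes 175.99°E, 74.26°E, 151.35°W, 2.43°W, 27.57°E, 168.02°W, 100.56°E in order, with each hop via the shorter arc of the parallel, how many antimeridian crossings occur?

3

Leg 1: +175.99° → +74.26°, shortest Δλ = -101.73° (west) — does not cross 180°.
Leg 2: +74.26° → -151.35°, shortest Δλ = 134.39° (east) — crosses 180°.
Leg 3: -151.35° → -2.43°, shortest Δλ = 148.92° (east) — does not cross 180°.
Leg 4: -2.43° → +27.57°, shortest Δλ = 30.0° (east) — does not cross 180°.
Leg 5: +27.57° → -168.02°, shortest Δλ = 164.41° (east) — crosses 180°.
Leg 6: -168.02° → +100.56°, shortest Δλ = -91.42° (west) — crosses 180°.
Total crossings: 3.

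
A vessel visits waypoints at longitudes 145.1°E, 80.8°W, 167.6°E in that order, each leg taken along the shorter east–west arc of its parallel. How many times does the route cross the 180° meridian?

Leg 1: +145.1° → -80.8°, shortest Δλ = 134.1° (east) — crosses 180°.
Leg 2: -80.8° → +167.6°, shortest Δλ = -111.6° (west) — crosses 180°.
Total crossings: 2.

2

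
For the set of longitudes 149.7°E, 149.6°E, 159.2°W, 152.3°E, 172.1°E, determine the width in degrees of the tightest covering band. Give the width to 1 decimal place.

Sort the longitudes: -159.2°, +149.6°, +149.7°, +152.3°, +172.1°.
Eastward gaps between consecutive values (wrapping around): 308.8°, 0.1°, 2.6°, 19.8°, 28.7°.
Largest gap = 308.8° ⇒ minimal covering band is its complement: 360° − 308.8° = 51.2°.
Band runs from +149.6° eastward to -159.2°, crossing the antimeridian.

51.2°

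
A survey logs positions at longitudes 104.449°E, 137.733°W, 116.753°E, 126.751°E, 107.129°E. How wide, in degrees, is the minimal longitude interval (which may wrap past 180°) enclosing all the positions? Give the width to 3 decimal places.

117.818°

Sort the longitudes: -137.733°, +104.449°, +107.129°, +116.753°, +126.751°.
Eastward gaps between consecutive values (wrapping around): 242.182°, 2.680°, 9.624°, 9.998°, 95.516°.
Largest gap = 242.182° ⇒ minimal covering band is its complement: 360° − 242.182° = 117.818°.
Band runs from +104.449° eastward to -137.733°, crossing the antimeridian.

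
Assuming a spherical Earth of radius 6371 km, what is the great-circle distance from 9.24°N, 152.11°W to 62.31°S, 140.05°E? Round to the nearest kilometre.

Δλ = 140.05 − -152.11 = 292.16°; wrapped into (−180°, 180°]: -67.84°.
Δφ = -62.31 − 9.24 = -71.55°.
a = sin²(Δφ/2) + cos φ₁ · cos φ₂ · sin²(Δλ/2) = 0.484589.
c = 2·atan2(√a, √(1−a)) = 1.53997 rad → d = 6371·c ≈ 9811.14 km.

9811 km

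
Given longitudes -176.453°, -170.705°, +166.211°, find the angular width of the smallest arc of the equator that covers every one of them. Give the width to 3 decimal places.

23.084°

Sort the longitudes: -176.453°, -170.705°, +166.211°.
Eastward gaps between consecutive values (wrapping around): 5.748°, 336.916°, 17.336°.
Largest gap = 336.916° ⇒ minimal covering band is its complement: 360° − 336.916° = 23.084°.
Band runs from +166.211° eastward to -170.705°, crossing the antimeridian.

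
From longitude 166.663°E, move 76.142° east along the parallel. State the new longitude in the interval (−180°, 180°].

Start at +166.663°; shift +76.142° → +242.805°.
+242.805° lies outside (−180°, 180°]; subtract 360° → -117.195°.

117.195°W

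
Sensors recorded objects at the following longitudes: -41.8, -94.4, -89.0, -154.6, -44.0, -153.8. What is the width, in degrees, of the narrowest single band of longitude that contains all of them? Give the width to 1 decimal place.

112.8°

Sort the longitudes: -154.6°, -153.8°, -94.4°, -89.0°, -44.0°, -41.8°.
Eastward gaps between consecutive values (wrapping around): 0.8°, 59.4°, 5.4°, 45.0°, 2.2°, 247.2°.
Largest gap = 247.2° ⇒ minimal covering band is its complement: 360° − 247.2° = 112.8°.
Band runs from -154.6° eastward to -41.8°.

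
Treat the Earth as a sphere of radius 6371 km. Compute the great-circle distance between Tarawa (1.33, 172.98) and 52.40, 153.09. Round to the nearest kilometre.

5971 km

Δλ = 153.09 − 172.98 = -19.89°.
Δφ = 52.40 − 1.33 = 51.07°.
a = sin²(Δφ/2) + cos φ₁ · cos φ₂ · sin²(Δλ/2) = 0.204008.
c = 2·atan2(√a, √(1−a)) = 0.93728 rad → d = 6371·c ≈ 5971.40 km.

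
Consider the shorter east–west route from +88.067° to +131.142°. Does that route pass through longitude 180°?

Signed shortest Δλ = ((131.142 − 88.067 + 180) mod 360) − 180 = 43.075°.
Going east by 43.075° from +88.067° reaches +131.142° without touching 180°.

No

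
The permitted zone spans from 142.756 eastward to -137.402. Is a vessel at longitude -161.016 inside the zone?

Yes

Band width going east from +142.756° to -137.402°: ((-137.402 − 142.756) mod 360) = 79.842°.
Offset of -161.016° east of the west edge: ((-161.016 − 142.756) mod 360) = 56.228°.
56.228° ≤ 79.842° ⇒ inside.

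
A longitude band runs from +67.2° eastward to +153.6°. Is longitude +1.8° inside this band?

Band width going east from +67.2° to +153.6°: ((153.6 − 67.2) mod 360) = 86.4°.
Offset of +1.8° east of the west edge: ((1.8 − 67.2) mod 360) = 294.6°.
294.6° > 86.4° ⇒ outside.

No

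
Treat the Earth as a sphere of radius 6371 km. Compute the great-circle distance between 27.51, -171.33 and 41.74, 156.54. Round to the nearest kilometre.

3311 km

Δλ = 156.54 − -171.33 = 327.87°; wrapped into (−180°, 180°]: -32.13°.
Δφ = 41.74 − 27.51 = 14.23°.
a = sin²(Δφ/2) + cos φ₁ · cos φ₂ · sin²(Δλ/2) = 0.066021.
c = 2·atan2(√a, √(1−a)) = 0.51972 rad → d = 6371·c ≈ 3311.15 km.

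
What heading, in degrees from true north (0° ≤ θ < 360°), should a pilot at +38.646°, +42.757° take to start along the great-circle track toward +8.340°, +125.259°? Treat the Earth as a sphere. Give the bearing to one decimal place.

88.1°

Δλ = 125.259 − 42.757 = 82.502°.
θ = atan2( sin Δλ · cos φ₂ , cos φ₁ · sin φ₂ − sin φ₁ · cos φ₂ · cos Δλ )
  = atan2(0.98096, 0.03265) = 88.093° → normalised to [0°, 360°): 88.093°.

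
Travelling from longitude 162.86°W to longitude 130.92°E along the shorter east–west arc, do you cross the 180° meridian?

Yes

Naïve |130.92 − -162.86| = 293.78° > 180°, so the shorter arc goes the other way round — across 180°.
Signed shortest Δλ = ((130.92 − -162.86 + 180) mod 360) − 180 = -66.22°.
Going west by 66.22° from -162.86° passes through 180° before reaching +130.92°.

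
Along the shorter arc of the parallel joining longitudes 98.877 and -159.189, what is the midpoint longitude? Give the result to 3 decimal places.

Signed shortest Δλ from +98.877° to -159.189° is +101.934°.
Midpoint longitude = +98.877° + (+101.934°)/2 = +98.877° + 50.967° = +149.844°.
(The naïve average (+98.877 + -159.189)/2 = -30.156° is on the wrong side of the globe.)

+149.844°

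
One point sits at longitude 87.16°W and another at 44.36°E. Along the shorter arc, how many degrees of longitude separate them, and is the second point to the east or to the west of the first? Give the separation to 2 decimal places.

Raw difference: 44.36 − -87.16 = 131.52°.
Normalise into (−180°, 180°]: 131.52° stays 131.52°.
Positive ⇒ the second point lies to the east; separation 131.52°.

131.52° east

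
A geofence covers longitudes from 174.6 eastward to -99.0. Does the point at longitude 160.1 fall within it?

Band width going east from +174.6° to -99.0°: ((-99.0 − 174.6) mod 360) = 86.4°.
Offset of +160.1° east of the west edge: ((160.1 − 174.6) mod 360) = 345.5°.
345.5° > 86.4° ⇒ outside.

No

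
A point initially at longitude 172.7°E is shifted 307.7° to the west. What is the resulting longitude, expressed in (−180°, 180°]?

135.0°W

Start at +172.7°; shift −307.7° → -135.0°.
-135.0° already lies in (−180°, 180°].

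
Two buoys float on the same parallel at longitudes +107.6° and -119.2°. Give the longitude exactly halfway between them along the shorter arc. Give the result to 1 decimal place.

+174.2°

Signed shortest Δλ from +107.6° to -119.2° is +133.2°.
Midpoint longitude = +107.6° + (+133.2°)/2 = +107.6° + 66.6° = +174.2°.
(The naïve average (+107.6 + -119.2)/2 = -5.8° is on the wrong side of the globe.)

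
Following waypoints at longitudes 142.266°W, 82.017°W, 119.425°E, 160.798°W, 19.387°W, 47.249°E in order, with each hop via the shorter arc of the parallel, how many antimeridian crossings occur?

Leg 1: -142.266° → -82.017°, shortest Δλ = 60.249° (east) — does not cross 180°.
Leg 2: -82.017° → +119.425°, shortest Δλ = -158.558° (west) — crosses 180°.
Leg 3: +119.425° → -160.798°, shortest Δλ = 79.777° (east) — crosses 180°.
Leg 4: -160.798° → -19.387°, shortest Δλ = 141.411° (east) — does not cross 180°.
Leg 5: -19.387° → +47.249°, shortest Δλ = 66.636° (east) — does not cross 180°.
Total crossings: 2.

2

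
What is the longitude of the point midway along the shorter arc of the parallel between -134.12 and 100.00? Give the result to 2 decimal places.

Signed shortest Δλ from -134.12° to +100.00° is -125.88°.
Midpoint longitude = -134.12° + (-125.88°)/2 = -134.12° − 62.94° = -197.06°.
Normalise into (−180°, 180°]: +162.94°.
(The naïve average (-134.12 + +100.00)/2 = -17.06° is on the wrong side of the globe.)

+162.94°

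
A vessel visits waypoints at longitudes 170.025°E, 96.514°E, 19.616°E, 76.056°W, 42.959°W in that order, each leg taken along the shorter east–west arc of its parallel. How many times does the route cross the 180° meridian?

0

Leg 1: +170.025° → +96.514°, shortest Δλ = -73.511° (west) — does not cross 180°.
Leg 2: +96.514° → +19.616°, shortest Δλ = -76.898° (west) — does not cross 180°.
Leg 3: +19.616° → -76.056°, shortest Δλ = -95.672° (west) — does not cross 180°.
Leg 4: -76.056° → -42.959°, shortest Δλ = 33.097° (east) — does not cross 180°.
Total crossings: 0.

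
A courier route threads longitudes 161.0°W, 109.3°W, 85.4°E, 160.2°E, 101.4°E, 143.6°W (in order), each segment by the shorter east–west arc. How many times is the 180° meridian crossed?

2

Leg 1: -161.0° → -109.3°, shortest Δλ = 51.7° (east) — does not cross 180°.
Leg 2: -109.3° → +85.4°, shortest Δλ = -165.3° (west) — crosses 180°.
Leg 3: +85.4° → +160.2°, shortest Δλ = 74.8° (east) — does not cross 180°.
Leg 4: +160.2° → +101.4°, shortest Δλ = -58.8° (west) — does not cross 180°.
Leg 5: +101.4° → -143.6°, shortest Δλ = 115.0° (east) — crosses 180°.
Total crossings: 2.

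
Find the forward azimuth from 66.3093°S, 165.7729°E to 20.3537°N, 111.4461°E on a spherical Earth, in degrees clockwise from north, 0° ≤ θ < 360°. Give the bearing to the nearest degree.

Δλ = 111.4461 − 165.7729 = -54.3268°.
θ = atan2( sin Δλ · cos φ₂ , cos φ₁ · sin φ₂ − sin φ₁ · cos φ₂ · cos Δλ )
  = atan2(-0.76164, 0.64043) = -49.941° → normalised to [0°, 360°): 310.059°.

310°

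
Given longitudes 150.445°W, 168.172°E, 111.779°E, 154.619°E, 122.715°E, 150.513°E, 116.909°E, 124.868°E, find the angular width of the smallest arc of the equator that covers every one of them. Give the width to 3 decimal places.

97.776°

Sort the longitudes: -150.445°, +111.779°, +116.909°, +122.715°, +124.868°, +150.513°, +154.619°, +168.172°.
Eastward gaps between consecutive values (wrapping around): 262.224°, 5.130°, 5.806°, 2.153°, 25.645°, 4.106°, 13.553°, 41.383°.
Largest gap = 262.224° ⇒ minimal covering band is its complement: 360° − 262.224° = 97.776°.
Band runs from +111.779° eastward to -150.445°, crossing the antimeridian.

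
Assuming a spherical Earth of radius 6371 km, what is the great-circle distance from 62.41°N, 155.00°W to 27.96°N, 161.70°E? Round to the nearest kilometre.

4948 km

Δλ = 161.70 − -155.00 = 316.70°; wrapped into (−180°, 180°]: -43.30°.
Δφ = 27.96 − 62.41 = -34.45°.
a = sin²(Δφ/2) + cos φ₁ · cos φ₂ · sin²(Δλ/2) = 0.143371.
c = 2·atan2(√a, √(1−a)) = 0.77666 rad → d = 6371·c ≈ 4948.11 km.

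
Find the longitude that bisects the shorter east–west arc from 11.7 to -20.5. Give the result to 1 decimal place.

-4.4°

Signed shortest Δλ from +11.7° to -20.5° is -32.2°.
Midpoint longitude = +11.7° + (-32.2°)/2 = +11.7° − 16.1° = -4.4°.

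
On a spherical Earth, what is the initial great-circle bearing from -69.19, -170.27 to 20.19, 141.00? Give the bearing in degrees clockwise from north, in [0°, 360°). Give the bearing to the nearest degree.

Δλ = 141.00 − -170.27 = 311.27°; wrapped into (−180°, 180°]: -48.73°.
θ = atan2( sin Δλ · cos φ₂ , cos φ₁ · sin φ₂ − sin φ₁ · cos φ₂ · cos Δλ )
  = atan2(-0.70543, 0.70131) = -45.168° → normalised to [0°, 360°): 314.832°.

315°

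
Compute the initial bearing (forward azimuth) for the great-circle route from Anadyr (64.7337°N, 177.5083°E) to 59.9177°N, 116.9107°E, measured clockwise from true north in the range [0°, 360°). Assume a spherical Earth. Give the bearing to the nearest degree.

289°

Δλ = 116.9107 − 177.5083 = -60.5976°.
θ = atan2( sin Δλ · cos φ₂ , cos φ₁ · sin φ₂ − sin φ₁ · cos φ₂ · cos Δλ )
  = atan2(-0.43668, 0.14680) = -71.419° → normalised to [0°, 360°): 288.581°.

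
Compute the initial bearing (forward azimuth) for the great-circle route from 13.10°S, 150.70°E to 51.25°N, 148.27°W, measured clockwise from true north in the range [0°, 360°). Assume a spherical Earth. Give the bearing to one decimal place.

33.5°

Δλ = -148.27 − 150.70 = -298.97°; wrapped into (−180°, 180°]: 61.03°.
θ = atan2( sin Δλ · cos φ₂ , cos φ₁ · sin φ₂ − sin φ₁ · cos φ₂ · cos Δλ )
  = atan2(0.54760, 0.82830) = 33.469° → normalised to [0°, 360°): 33.469°.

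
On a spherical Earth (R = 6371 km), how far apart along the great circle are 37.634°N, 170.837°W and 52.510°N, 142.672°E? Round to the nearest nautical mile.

2118 nmi

Δλ = 142.672 − -170.837 = 313.509°; wrapped into (−180°, 180°]: -46.491°.
Δφ = 52.510 − 37.634 = 14.876°.
a = sin²(Δφ/2) + cos φ₁ · cos φ₂ · sin²(Δλ/2) = 0.091835.
c = 2·atan2(√a, √(1−a)) = 0.61577 rad → d = 6371·c ≈ 3923.06 km ≈ 2118.28 nmi.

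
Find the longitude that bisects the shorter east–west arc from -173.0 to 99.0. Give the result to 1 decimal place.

Signed shortest Δλ from -173.0° to +99.0° is -88.0°.
Midpoint longitude = -173.0° + (-88.0°)/2 = -173.0° − 44.0° = -217.0°.
Normalise into (−180°, 180°]: +143.0°.
(The naïve average (-173.0 + +99.0)/2 = -37.0° is on the wrong side of the globe.)

+143.0°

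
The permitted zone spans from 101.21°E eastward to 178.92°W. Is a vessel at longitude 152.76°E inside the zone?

Band width going east from +101.21° to -178.92°: ((-178.92 − 101.21) mod 360) = 79.87°.
Offset of +152.76° east of the west edge: ((152.76 − 101.21) mod 360) = 51.55°.
51.55° ≤ 79.87° ⇒ inside.

Yes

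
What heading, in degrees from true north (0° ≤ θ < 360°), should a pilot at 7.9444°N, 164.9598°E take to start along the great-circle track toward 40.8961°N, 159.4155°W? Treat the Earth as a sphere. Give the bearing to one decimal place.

Δλ = -159.4155 − 164.9598 = -324.3753°; wrapped into (−180°, 180°]: 35.6247°.
θ = atan2( sin Δλ · cos φ₂ , cos φ₁ · sin φ₂ − sin φ₁ · cos φ₂ · cos Δλ )
  = atan2(0.44029, 0.56348) = 38.003° → normalised to [0°, 360°): 38.003°.

38.0°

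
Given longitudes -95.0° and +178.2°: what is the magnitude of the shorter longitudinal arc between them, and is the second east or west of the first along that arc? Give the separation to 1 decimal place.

Raw difference: 178.2 − -95.0 = 273.2°.
Normalise into (−180°, 180°]: 273.2° − 360° = -86.8°.
Negative ⇒ the second point lies to the west; separation 86.8°.

86.8° west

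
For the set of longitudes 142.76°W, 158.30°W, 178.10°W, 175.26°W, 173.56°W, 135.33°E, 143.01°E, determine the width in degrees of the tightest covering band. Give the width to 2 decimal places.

81.91°

Sort the longitudes: -178.10°, -175.26°, -173.56°, -158.30°, -142.76°, +135.33°, +143.01°.
Eastward gaps between consecutive values (wrapping around): 2.84°, 1.70°, 15.26°, 15.54°, 278.09°, 7.68°, 38.89°.
Largest gap = 278.09° ⇒ minimal covering band is its complement: 360° − 278.09° = 81.91°.
Band runs from +135.33° eastward to -142.76°, crossing the antimeridian.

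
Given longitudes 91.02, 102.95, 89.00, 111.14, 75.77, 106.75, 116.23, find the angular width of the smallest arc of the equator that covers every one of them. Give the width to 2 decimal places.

Sort the longitudes: +75.77°, +89.00°, +91.02°, +102.95°, +106.75°, +111.14°, +116.23°.
Eastward gaps between consecutive values (wrapping around): 13.23°, 2.02°, 11.93°, 3.80°, 4.39°, 5.09°, 319.54°.
Largest gap = 319.54° ⇒ minimal covering band is its complement: 360° − 319.54° = 40.46°.
Band runs from +75.77° eastward to +116.23°.

40.46°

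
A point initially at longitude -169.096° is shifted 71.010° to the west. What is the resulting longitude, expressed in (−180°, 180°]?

Start at -169.096°; shift −71.010° → -240.106°.
-240.106° lies outside (−180°, 180°]; add 360° → +119.894°.

+119.894°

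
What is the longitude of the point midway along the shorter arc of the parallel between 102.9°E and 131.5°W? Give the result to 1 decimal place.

Signed shortest Δλ from +102.9° to -131.5° is +125.6°.
Midpoint longitude = +102.9° + (+125.6°)/2 = +102.9° + 62.8° = +165.7°.
(The naïve average (+102.9 + -131.5)/2 = -14.3° is on the wrong side of the globe.)

165.7°E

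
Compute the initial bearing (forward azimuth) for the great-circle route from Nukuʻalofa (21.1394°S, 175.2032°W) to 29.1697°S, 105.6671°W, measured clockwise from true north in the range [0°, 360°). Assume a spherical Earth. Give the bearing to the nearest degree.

113°

Δλ = -105.6671 − -175.2032 = 69.5361°.
θ = atan2( sin Δλ · cos φ₂ , cos φ₁ · sin φ₂ − sin φ₁ · cos φ₂ · cos Δλ )
  = atan2(0.81808, -0.34450) = 112.837° → normalised to [0°, 360°): 112.837°.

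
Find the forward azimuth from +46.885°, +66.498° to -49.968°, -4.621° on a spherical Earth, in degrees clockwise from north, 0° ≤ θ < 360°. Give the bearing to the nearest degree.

Δλ = -4.621 − 66.498 = -71.119°.
θ = atan2( sin Δλ · cos φ₂ , cos φ₁ · sin φ₂ − sin φ₁ · cos φ₂ · cos Δλ )
  = atan2(-0.60861, -0.67526) = -137.972° → normalised to [0°, 360°): 222.028°.

222°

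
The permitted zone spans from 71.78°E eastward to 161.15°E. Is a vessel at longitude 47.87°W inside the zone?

No

Band width going east from +71.78° to +161.15°: ((161.15 − 71.78) mod 360) = 89.37°.
Offset of -47.87° east of the west edge: ((-47.87 − 71.78) mod 360) = 240.35°.
240.35° > 89.37° ⇒ outside.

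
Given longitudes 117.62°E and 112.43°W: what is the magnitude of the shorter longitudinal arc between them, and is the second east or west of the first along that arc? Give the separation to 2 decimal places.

129.95° east

Raw difference: -112.43 − 117.62 = -230.05°.
Normalise into (−180°, 180°]: -230.05° + 360° = 129.95°.
Positive ⇒ the second point lies to the east; separation 129.95°.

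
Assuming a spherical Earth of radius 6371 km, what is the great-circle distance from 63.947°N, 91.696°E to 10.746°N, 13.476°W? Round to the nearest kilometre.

Δλ = -13.476 − 91.696 = -105.172°.
Δφ = 10.746 − 63.947 = -53.201°.
a = sin²(Δφ/2) + cos φ₁ · cos φ₂ · sin²(Δλ/2) = 0.472711.
c = 2·atan2(√a, √(1−a)) = 1.51619 rad → d = 6371·c ≈ 9659.65 km.

9660 km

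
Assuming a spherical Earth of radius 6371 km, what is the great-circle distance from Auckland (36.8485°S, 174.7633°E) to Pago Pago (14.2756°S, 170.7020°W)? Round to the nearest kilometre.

2894 km

Δλ = -170.7020 − 174.7633 = -345.4653°; wrapped into (−180°, 180°]: 14.5347°.
Δφ = -14.2756 − -36.8485 = 22.5729°.
a = sin²(Δφ/2) + cos φ₁ · cos φ₂ · sin²(Δλ/2) = 0.050714.
c = 2·atan2(√a, √(1−a)) = 0.45429 rad → d = 6371·c ≈ 2894.29 km.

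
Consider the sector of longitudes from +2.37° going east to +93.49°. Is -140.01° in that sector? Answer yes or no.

Band width going east from +2.37° to +93.49°: ((93.49 − 2.37) mod 360) = 91.12°.
Offset of -140.01° east of the west edge: ((-140.01 − 2.37) mod 360) = 217.62°.
217.62° > 91.12° ⇒ outside.

No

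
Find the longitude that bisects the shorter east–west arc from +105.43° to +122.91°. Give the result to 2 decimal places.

+114.17°

Signed shortest Δλ from +105.43° to +122.91° is +17.48°.
Midpoint longitude = +105.43° + (+17.48°)/2 = +105.43° + 8.74° = +114.17°.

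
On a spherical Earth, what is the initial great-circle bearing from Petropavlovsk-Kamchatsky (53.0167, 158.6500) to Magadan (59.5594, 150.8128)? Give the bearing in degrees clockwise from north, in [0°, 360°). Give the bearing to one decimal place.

Δλ = 150.8128 − 158.6500 = -7.8372°.
θ = atan2( sin Δλ · cos φ₂ , cos φ₁ · sin φ₂ − sin φ₁ · cos φ₂ · cos Δλ )
  = atan2(-0.06909, 0.11772) = -30.406° → normalised to [0°, 360°): 329.594°.

329.6°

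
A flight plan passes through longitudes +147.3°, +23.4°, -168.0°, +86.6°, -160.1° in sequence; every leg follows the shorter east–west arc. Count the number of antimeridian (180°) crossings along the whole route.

3

Leg 1: +147.3° → +23.4°, shortest Δλ = -123.9° (west) — does not cross 180°.
Leg 2: +23.4° → -168.0°, shortest Δλ = 168.6° (east) — crosses 180°.
Leg 3: -168.0° → +86.6°, shortest Δλ = -105.4° (west) — crosses 180°.
Leg 4: +86.6° → -160.1°, shortest Δλ = 113.3° (east) — crosses 180°.
Total crossings: 3.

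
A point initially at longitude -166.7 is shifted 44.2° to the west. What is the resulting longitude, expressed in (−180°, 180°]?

+149.1°

Start at -166.7°; shift −44.2° → -210.9°.
-210.9° lies outside (−180°, 180°]; add 360° → +149.1°.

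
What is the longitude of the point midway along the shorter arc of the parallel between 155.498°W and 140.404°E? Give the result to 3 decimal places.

172.453°E

Signed shortest Δλ from -155.498° to +140.404° is -64.098°.
Midpoint longitude = -155.498° + (-64.098°)/2 = -155.498° − 32.049° = -187.547°.
Normalise into (−180°, 180°]: +172.453°.
(The naïve average (-155.498 + +140.404)/2 = -7.547° is on the wrong side of the globe.)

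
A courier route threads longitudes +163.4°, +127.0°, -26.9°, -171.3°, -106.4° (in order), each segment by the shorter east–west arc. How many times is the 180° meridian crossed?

Leg 1: +163.4° → +127.0°, shortest Δλ = -36.4° (west) — does not cross 180°.
Leg 2: +127.0° → -26.9°, shortest Δλ = -153.9° (west) — does not cross 180°.
Leg 3: -26.9° → -171.3°, shortest Δλ = -144.4° (west) — does not cross 180°.
Leg 4: -171.3° → -106.4°, shortest Δλ = 64.9° (east) — does not cross 180°.
Total crossings: 0.

0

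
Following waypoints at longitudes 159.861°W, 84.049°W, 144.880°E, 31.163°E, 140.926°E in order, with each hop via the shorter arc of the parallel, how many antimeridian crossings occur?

1

Leg 1: -159.861° → -84.049°, shortest Δλ = 75.812° (east) — does not cross 180°.
Leg 2: -84.049° → +144.880°, shortest Δλ = -131.071° (west) — crosses 180°.
Leg 3: +144.880° → +31.163°, shortest Δλ = -113.717° (west) — does not cross 180°.
Leg 4: +31.163° → +140.926°, shortest Δλ = 109.763° (east) — does not cross 180°.
Total crossings: 1.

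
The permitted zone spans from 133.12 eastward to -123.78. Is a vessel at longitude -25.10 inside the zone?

Band width going east from +133.12° to -123.78°: ((-123.78 − 133.12) mod 360) = 103.10°.
Offset of -25.10° east of the west edge: ((-25.10 − 133.12) mod 360) = 201.78°.
201.78° > 103.10° ⇒ outside.

No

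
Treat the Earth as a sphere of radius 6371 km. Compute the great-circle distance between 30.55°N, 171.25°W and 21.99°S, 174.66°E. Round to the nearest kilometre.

6033 km

Δλ = 174.66 − -171.25 = 345.91°; wrapped into (−180°, 180°]: -14.09°.
Δφ = -21.99 − 30.55 = -52.54°.
a = sin²(Δφ/2) + cos φ₁ · cos φ₂ · sin²(Δλ/2) = 0.207908.
c = 2·atan2(√a, √(1−a)) = 0.94692 rad → d = 6371·c ≈ 6032.85 km.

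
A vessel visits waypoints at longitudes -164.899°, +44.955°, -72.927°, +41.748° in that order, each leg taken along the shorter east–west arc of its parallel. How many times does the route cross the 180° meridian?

Leg 1: -164.899° → +44.955°, shortest Δλ = -150.146° (west) — crosses 180°.
Leg 2: +44.955° → -72.927°, shortest Δλ = -117.882° (west) — does not cross 180°.
Leg 3: -72.927° → +41.748°, shortest Δλ = 114.675° (east) — does not cross 180°.
Total crossings: 1.

1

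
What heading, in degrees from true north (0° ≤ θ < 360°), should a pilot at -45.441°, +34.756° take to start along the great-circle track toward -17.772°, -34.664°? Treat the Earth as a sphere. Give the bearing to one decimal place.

Δλ = -34.664 − 34.756 = -69.420°.
θ = atan2( sin Δλ · cos φ₂ , cos φ₁ · sin φ₂ − sin φ₁ · cos φ₂ · cos Δλ )
  = atan2(-0.89151, 0.02435) = -88.436° → normalised to [0°, 360°): 271.564°.

271.6°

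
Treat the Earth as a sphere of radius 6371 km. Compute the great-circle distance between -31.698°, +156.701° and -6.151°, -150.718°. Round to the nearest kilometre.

6141 km

Δλ = -150.718 − 156.701 = -307.419°; wrapped into (−180°, 180°]: 52.581°.
Δφ = -6.151 − -31.698 = 25.547°.
a = sin²(Δφ/2) + cos φ₁ · cos φ₂ · sin²(Δλ/2) = 0.214839.
c = 2·atan2(√a, √(1−a)) = 0.96390 rad → d = 6371·c ≈ 6141.00 km.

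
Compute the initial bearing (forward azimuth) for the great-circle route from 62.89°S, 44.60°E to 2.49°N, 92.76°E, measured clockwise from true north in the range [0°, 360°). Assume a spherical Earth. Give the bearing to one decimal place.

Δλ = 92.76 − 44.60 = 48.16°.
θ = atan2( sin Δλ · cos φ₂ , cos φ₁ · sin φ₂ − sin φ₁ · cos φ₂ · cos Δλ )
  = atan2(0.74431, 0.61300) = 50.526° → normalised to [0°, 360°): 50.526°.

50.5°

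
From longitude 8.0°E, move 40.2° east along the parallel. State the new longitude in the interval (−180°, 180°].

Start at +8.0°; shift +40.2° → +48.2°.
+48.2° already lies in (−180°, 180°].

48.2°E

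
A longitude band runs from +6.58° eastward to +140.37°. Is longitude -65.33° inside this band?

No

Band width going east from +6.58° to +140.37°: ((140.37 − 6.58) mod 360) = 133.79°.
Offset of -65.33° east of the west edge: ((-65.33 − 6.58) mod 360) = 288.09°.
288.09° > 133.79° ⇒ outside.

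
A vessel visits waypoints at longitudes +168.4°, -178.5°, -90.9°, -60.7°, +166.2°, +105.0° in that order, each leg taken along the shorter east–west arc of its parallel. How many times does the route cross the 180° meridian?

Leg 1: +168.4° → -178.5°, shortest Δλ = 13.1° (east) — crosses 180°.
Leg 2: -178.5° → -90.9°, shortest Δλ = 87.6° (east) — does not cross 180°.
Leg 3: -90.9° → -60.7°, shortest Δλ = 30.2° (east) — does not cross 180°.
Leg 4: -60.7° → +166.2°, shortest Δλ = -133.1° (west) — crosses 180°.
Leg 5: +166.2° → +105.0°, shortest Δλ = -61.2° (west) — does not cross 180°.
Total crossings: 2.

2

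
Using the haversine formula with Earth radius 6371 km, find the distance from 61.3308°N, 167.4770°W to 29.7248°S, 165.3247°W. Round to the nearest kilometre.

10127 km

Δλ = -165.3247 − -167.4770 = 2.1523°.
Δφ = -29.7248 − 61.3308 = -91.0556°.
a = sin²(Δφ/2) + cos φ₁ · cos φ₂ · sin²(Δλ/2) = 0.509358.
c = 2·atan2(√a, √(1−a)) = 1.58951 rad → d = 6371·c ≈ 10126.79 km.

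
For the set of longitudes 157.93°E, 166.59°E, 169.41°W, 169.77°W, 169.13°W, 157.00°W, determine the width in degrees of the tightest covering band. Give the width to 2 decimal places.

45.07°

Sort the longitudes: -169.77°, -169.41°, -169.13°, -157.00°, +157.93°, +166.59°.
Eastward gaps between consecutive values (wrapping around): 0.36°, 0.28°, 12.13°, 314.93°, 8.66°, 23.64°.
Largest gap = 314.93° ⇒ minimal covering band is its complement: 360° − 314.93° = 45.07°.
Band runs from +157.93° eastward to -157.00°, crossing the antimeridian.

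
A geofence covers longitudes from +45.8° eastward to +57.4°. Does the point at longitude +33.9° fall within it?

No

Band width going east from +45.8° to +57.4°: ((57.4 − 45.8) mod 360) = 11.6°.
Offset of +33.9° east of the west edge: ((33.9 − 45.8) mod 360) = 348.1°.
348.1° > 11.6° ⇒ outside.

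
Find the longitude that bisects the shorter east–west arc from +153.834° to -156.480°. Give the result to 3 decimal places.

+178.677°

Signed shortest Δλ from +153.834° to -156.480° is +49.686°.
Midpoint longitude = +153.834° + (+49.686°)/2 = +153.834° + 24.843° = +178.677°.
(The naïve average (+153.834 + -156.480)/2 = -1.323° is on the wrong side of the globe.)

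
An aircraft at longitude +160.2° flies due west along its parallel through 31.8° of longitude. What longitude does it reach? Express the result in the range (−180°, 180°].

Start at +160.2°; shift −31.8° → +128.4°.
+128.4° already lies in (−180°, 180°].

+128.4°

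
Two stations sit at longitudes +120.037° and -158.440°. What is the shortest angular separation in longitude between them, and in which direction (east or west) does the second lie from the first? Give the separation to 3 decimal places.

Raw difference: -158.440 − 120.037 = -278.477°.
Normalise into (−180°, 180°]: -278.477° + 360° = 81.523°.
Positive ⇒ the second point lies to the east; separation 81.523°.

81.523° east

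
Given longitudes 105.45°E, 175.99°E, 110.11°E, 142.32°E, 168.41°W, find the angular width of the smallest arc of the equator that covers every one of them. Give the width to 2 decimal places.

Sort the longitudes: -168.41°, +105.45°, +110.11°, +142.32°, +175.99°.
Eastward gaps between consecutive values (wrapping around): 273.86°, 4.66°, 32.21°, 33.67°, 15.60°.
Largest gap = 273.86° ⇒ minimal covering band is its complement: 360° − 273.86° = 86.14°.
Band runs from +105.45° eastward to -168.41°, crossing the antimeridian.

86.14°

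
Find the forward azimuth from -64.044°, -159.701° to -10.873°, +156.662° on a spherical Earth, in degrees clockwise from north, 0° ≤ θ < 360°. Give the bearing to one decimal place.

Δλ = 156.662 − -159.701 = 316.363°; wrapped into (−180°, 180°]: -43.637°.
θ = atan2( sin Δλ · cos φ₂ , cos φ₁ · sin φ₂ − sin φ₁ · cos φ₂ · cos Δλ )
  = atan2(-0.67770, 0.55648) = -50.609° → normalised to [0°, 360°): 309.391°.

309.4°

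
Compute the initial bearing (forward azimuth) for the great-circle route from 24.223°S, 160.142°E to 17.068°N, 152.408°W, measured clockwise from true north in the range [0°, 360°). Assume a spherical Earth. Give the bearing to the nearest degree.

53°

Δλ = -152.408 − 160.142 = -312.550°; wrapped into (−180°, 180°]: 47.450°.
θ = atan2( sin Δλ · cos φ₂ , cos φ₁ · sin φ₂ − sin φ₁ · cos φ₂ · cos Δλ )
  = atan2(0.70424, 0.53290) = 52.885° → normalised to [0°, 360°): 52.885°.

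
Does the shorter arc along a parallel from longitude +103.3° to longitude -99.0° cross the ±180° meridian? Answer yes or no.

Yes

Naïve |-99.0 − 103.3| = 202.3° > 180°, so the shorter arc goes the other way round — across 180°.
Signed shortest Δλ = ((-99.0 − 103.3 + 180) mod 360) − 180 = 157.7°.
Going east by 157.7° from +103.3° passes through 180° before reaching -99.0°.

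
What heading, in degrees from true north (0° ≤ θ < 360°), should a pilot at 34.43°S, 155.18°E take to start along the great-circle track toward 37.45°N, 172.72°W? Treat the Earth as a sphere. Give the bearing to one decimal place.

Δλ = -172.72 − 155.18 = -327.90°; wrapped into (−180°, 180°]: 32.10°.
θ = atan2( sin Δλ · cos φ₂ , cos φ₁ · sin φ₂ − sin φ₁ · cos φ₂ · cos Δλ )
  = atan2(0.42187, 0.88179) = 25.568° → normalised to [0°, 360°): 25.568°.

25.6°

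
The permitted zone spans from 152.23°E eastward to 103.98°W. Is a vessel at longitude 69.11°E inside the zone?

No

Band width going east from +152.23° to -103.98°: ((-103.98 − 152.23) mod 360) = 103.79°.
Offset of +69.11° east of the west edge: ((69.11 − 152.23) mod 360) = 276.88°.
276.88° > 103.79° ⇒ outside.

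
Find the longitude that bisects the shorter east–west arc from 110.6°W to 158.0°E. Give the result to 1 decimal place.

156.3°W

Signed shortest Δλ from -110.6° to +158.0° is -91.4°.
Midpoint longitude = -110.6° + (-91.4°)/2 = -110.6° − 45.7° = -156.3°.
(The naïve average (-110.6 + +158.0)/2 = 23.7° is on the wrong side of the globe.)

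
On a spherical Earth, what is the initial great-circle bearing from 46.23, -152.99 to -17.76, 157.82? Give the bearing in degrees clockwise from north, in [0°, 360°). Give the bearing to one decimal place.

Δλ = 157.82 − -152.99 = 310.81°; wrapped into (−180°, 180°]: -49.19°.
θ = atan2( sin Δλ · cos φ₂ , cos φ₁ · sin φ₂ − sin φ₁ · cos φ₂ · cos Δλ )
  = atan2(-0.72081, -0.66046) = -132.498° → normalised to [0°, 360°): 227.502°.

227.5°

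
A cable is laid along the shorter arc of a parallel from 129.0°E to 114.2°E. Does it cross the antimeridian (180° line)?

Signed shortest Δλ = ((114.2 − 129.0 + 180) mod 360) − 180 = -14.8°.
Going west by 14.8° from +129.0° reaches +114.2° without touching 180°.

No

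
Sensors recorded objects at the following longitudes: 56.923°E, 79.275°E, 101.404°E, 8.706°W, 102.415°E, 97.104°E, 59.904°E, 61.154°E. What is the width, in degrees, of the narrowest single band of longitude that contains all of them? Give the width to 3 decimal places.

111.121°

Sort the longitudes: -8.706°, +56.923°, +59.904°, +61.154°, +79.275°, +97.104°, +101.404°, +102.415°.
Eastward gaps between consecutive values (wrapping around): 65.629°, 2.981°, 1.250°, 18.121°, 17.829°, 4.300°, 1.011°, 248.879°.
Largest gap = 248.879° ⇒ minimal covering band is its complement: 360° − 248.879° = 111.121°.
Band runs from -8.706° eastward to +102.415°.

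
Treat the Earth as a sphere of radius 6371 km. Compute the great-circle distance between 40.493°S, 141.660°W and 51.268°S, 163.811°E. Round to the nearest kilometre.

4280 km

Δλ = 163.811 − -141.660 = 305.471°; wrapped into (−180°, 180°]: -54.529°.
Δφ = -51.268 − -40.493 = -10.775°.
a = sin²(Δφ/2) + cos φ₁ · cos φ₂ · sin²(Δλ/2) = 0.108668.
c = 2·atan2(√a, √(1−a)) = 0.67186 rad → d = 6371·c ≈ 4280.44 km.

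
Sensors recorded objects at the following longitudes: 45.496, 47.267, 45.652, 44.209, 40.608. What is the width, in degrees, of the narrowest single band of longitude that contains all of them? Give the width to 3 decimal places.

6.659°

Sort the longitudes: +40.608°, +44.209°, +45.496°, +45.652°, +47.267°.
Eastward gaps between consecutive values (wrapping around): 3.601°, 1.287°, 0.156°, 1.615°, 353.341°.
Largest gap = 353.341° ⇒ minimal covering band is its complement: 360° − 353.341° = 6.659°.
Band runs from +40.608° eastward to +47.267°.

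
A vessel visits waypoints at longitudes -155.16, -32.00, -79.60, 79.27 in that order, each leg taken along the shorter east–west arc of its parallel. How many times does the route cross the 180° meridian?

Leg 1: -155.16° → -32.00°, shortest Δλ = 123.16° (east) — does not cross 180°.
Leg 2: -32.00° → -79.60°, shortest Δλ = -47.6° (west) — does not cross 180°.
Leg 3: -79.60° → +79.27°, shortest Δλ = 158.87° (east) — does not cross 180°.
Total crossings: 0.

0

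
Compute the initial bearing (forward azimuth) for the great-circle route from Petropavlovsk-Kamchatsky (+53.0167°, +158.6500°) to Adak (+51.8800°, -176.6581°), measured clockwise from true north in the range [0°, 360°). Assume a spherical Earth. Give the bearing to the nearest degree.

Δλ = -176.6581 − 158.6500 = -335.3081°; wrapped into (−180°, 180°]: 24.6919°.
θ = atan2( sin Δλ · cos φ₂ , cos φ₁ · sin φ₂ − sin φ₁ · cos φ₂ · cos Δλ )
  = atan2(0.25787, 0.02525) = 84.408° → normalised to [0°, 360°): 84.408°.

84°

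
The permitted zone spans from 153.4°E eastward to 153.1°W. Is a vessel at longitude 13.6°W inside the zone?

Band width going east from +153.4° to -153.1°: ((-153.1 − 153.4) mod 360) = 53.5°.
Offset of -13.6° east of the west edge: ((-13.6 − 153.4) mod 360) = 193.0°.
193.0° > 53.5° ⇒ outside.

No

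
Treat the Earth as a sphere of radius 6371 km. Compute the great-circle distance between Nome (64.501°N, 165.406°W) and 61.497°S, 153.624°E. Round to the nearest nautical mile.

7784 nmi

Δλ = 153.624 − -165.406 = 319.030°; wrapped into (−180°, 180°]: -40.970°.
Δφ = -61.497 − 64.501 = -125.998°.
a = sin²(Δφ/2) + cos φ₁ · cos φ₂ · sin²(Δλ/2) = 0.819039.
c = 2·atan2(√a, √(1−a)) = 2.26280 rad → d = 6371·c ≈ 14416.27 km ≈ 7784.16 nmi.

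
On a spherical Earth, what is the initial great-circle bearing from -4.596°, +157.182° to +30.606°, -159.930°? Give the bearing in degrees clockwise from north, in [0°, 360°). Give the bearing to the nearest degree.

46°

Δλ = -159.930 − 157.182 = -317.112°; wrapped into (−180°, 180°]: 42.888°.
θ = atan2( sin Δλ · cos φ₂ , cos φ₁ · sin φ₂ − sin φ₁ · cos φ₂ · cos Δλ )
  = atan2(0.58576, 0.55803) = 46.389° → normalised to [0°, 360°): 46.389°.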